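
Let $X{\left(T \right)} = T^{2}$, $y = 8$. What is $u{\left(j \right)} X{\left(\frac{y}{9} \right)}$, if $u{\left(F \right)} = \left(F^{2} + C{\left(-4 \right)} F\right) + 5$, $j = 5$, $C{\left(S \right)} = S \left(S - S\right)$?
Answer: $\frac{640}{27} \approx 23.704$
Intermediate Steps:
$C{\left(S \right)} = 0$ ($C{\left(S \right)} = S 0 = 0$)
$u{\left(F \right)} = 5 + F^{2}$ ($u{\left(F \right)} = \left(F^{2} + 0 F\right) + 5 = \left(F^{2} + 0\right) + 5 = F^{2} + 5 = 5 + F^{2}$)
$u{\left(j \right)} X{\left(\frac{y}{9} \right)} = \left(5 + 5^{2}\right) \left(\frac{8}{9}\right)^{2} = \left(5 + 25\right) \left(8 \cdot \frac{1}{9}\right)^{2} = 30 \left(\frac{8}{9}\right)^{2} = 30 \cdot \frac{64}{81} = \frac{640}{27}$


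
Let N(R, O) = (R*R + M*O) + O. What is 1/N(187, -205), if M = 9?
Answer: 1/32919 ≈ 3.0378e-5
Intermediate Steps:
N(R, O) = R**2 + 10*O (N(R, O) = (R*R + 9*O) + O = (R**2 + 9*O) + O = R**2 + 10*O)
1/N(187, -205) = 1/(187**2 + 10*(-205)) = 1/(34969 - 2050) = 1/32919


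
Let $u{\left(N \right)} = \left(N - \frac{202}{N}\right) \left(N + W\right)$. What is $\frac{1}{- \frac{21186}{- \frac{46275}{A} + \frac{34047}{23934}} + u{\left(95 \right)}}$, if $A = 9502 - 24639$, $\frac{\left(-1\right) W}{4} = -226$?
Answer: $\frac{17130772495}{1508388277350477} \approx 1.1357 \cdot 10^{-5}$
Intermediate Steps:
$W = 904$ ($W = \left(-4\right) \left(-226\right) = 904$)
$A = -15137$ ($A = 9502 - 24639 = -15137$)
$u{\left(N \right)} = \left(904 + N\right) \left(N - \frac{202}{N}\right)$ ($u{\left(N \right)} = \left(N - \frac{202}{N}\right) \left(N + 904\right) = \left(N - \frac{202}{N}\right) \left(904 + N\right) = \left(904 + N\right) \left(N - \frac{202}{N}\right)$)
$\frac{1}{- \frac{21186}{- \frac{46275}{A} + \frac{34047}{23934}} + u{\left(95 \right)}} = \frac{1}{- \frac{21186}{- \frac{46275}{-15137} + \frac{34047}{23934}} + \left(-202 + 95^{2} - \frac{182608}{95} + 904 \cdot 95\right)} = \frac{1}{- \frac{21186}{\left(-46275\right) \left(- \frac{1}{15137}\right) + 34047 \cdot \frac{1}{23934}} + \left(-202 + 9025 - \frac{182608}{95} + 85880\right)} = \frac{1}{- \frac{21186}{\frac{46275}{15137} + \frac{11349}{7978}} + \left(-202 + 9025 - \frac{182608}{95} + 85880\right)} = \frac{1}{- \frac{21186}{\frac{540971763}{120762986}} + \frac{8814177}{95}} = \frac{1}{\left(-21186\right) \frac{120762986}{540971763} + \frac{8814177}{95}} = \frac{1}{- \frac{852828207132}{180323921} + \frac{8814177}{95}} = \frac{1}{\frac{1508388277350477}{17130772495}} = \frac{17130772495}{1508388277350477}$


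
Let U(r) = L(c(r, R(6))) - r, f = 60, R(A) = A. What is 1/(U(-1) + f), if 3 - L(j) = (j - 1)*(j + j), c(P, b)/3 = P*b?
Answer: -1/620 ≈ -0.0016129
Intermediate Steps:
c(P, b) = 3*P*b (c(P, b) = 3*(P*b) = 3*P*b)
L(j) = 3 - 2*j*(-1 + j) (L(j) = 3 - (j - 1)*(j + j) = 3 - (-1 + j)*2*j = 3 - 2*j*(-1 + j))
U(r) = 3 - 648*r² + 35*r (U(r) = (3 - 2*324*r² + 2*(3*r*6)) - r = (3 - 2*324*r² + 2*(18*r)) - r = (3 - 648*r² + 36*r) - r = 3 - 648*r² + 35*r)
1/(U(-1) + f) = 1/((3 - 648*(-1)² + 35*(-1)) + 60) = 1/((3 - 648*1 - 35) + 60) = 1/((3 - 648 - 35) + 60) = 1/(-680 + 60) = 1/(-620) = -1/620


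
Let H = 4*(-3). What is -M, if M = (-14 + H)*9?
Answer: 234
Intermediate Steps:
H = -12
M = -234 (M = (-14 - 12)*9 = -26*9 = -234)
-M = -1*(-234) = 234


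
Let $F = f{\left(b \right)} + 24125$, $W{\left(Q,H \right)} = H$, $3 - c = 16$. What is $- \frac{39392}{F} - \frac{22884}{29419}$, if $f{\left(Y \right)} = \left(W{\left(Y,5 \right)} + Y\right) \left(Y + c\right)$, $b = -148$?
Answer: $- \frac{559452020}{346761753} \approx -1.6134$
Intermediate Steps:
$c = -13$ ($c = 3 - 16 = -13$)
$f{\left(Y \right)} = \left(-13 + Y\right) \left(5 + Y\right)$ ($f{\left(Y \right)} = \left(5 + Y\right) \left(Y - 13\right) = \left(5 + Y\right) \left(-13 + Y\right) = \left(-13 + Y\right) \left(5 + Y\right)$)
$F = 47148$ ($F = \left(-65 + \left(-148\right)^{2} - -1184\right) + 24125 = \left(-65 + 21904 + 1184\right) + 24125 = 23023 + 24125 = 47148$)
$- \frac{39392}{F} - \frac{22884}{29419} = - \frac{39392}{47148} - \frac{22884}{29419} = \left(-39392\right) \frac{1}{47148} - \frac{22884}{29419} = - \frac{9848}{11787} - \frac{22884}{29419} = - \frac{559452020}{346761753}$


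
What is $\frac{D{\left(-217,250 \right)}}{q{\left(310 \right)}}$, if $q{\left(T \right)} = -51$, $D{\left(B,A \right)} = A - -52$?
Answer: $- \frac{302}{51} \approx -5.9216$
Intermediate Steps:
$D{\left(B,A \right)} = 52 + A$ ($D{\left(B,A \right)} = A + 52 = 52 + A$)
$\frac{D{\left(-217,250 \right)}}{q{\left(310 \right)}} = \frac{52 + 250}{-51} = 302 \left(- \frac{1}{51}\right) = - \frac{302}{51}$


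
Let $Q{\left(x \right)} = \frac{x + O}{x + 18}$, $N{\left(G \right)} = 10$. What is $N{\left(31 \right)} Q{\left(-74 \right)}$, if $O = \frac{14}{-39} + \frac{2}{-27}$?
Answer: $\frac{65315}{4914} \approx 13.292$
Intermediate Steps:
$O = - \frac{152}{351}$ ($O = 14 \left(- \frac{1}{39}\right) + 2 \left(- \frac{1}{27}\right) = - \frac{14}{39} - \frac{2}{27} = - \frac{152}{351} \approx -0.43305$)
$Q{\left(x \right)} = \frac{- \frac{152}{351} + x}{18 + x}$ ($Q{\left(x \right)} = \frac{x - \frac{152}{351}}{x + 18} = \frac{- \frac{152}{351} + x}{18 + x}$)
$N{\left(31 \right)} Q{\left(-74 \right)} = 10 \frac{- \frac{152}{351} - 74}{18 - 74} = 10 \frac{1}{-56} \left(- \frac{26126}{351}\right) = 10 \left(\left(- \frac{1}{56}\right) \left(- \frac{26126}{351}\right)\right) = 10 \cdot \frac{13063}{9828} = \frac{65315}{4914}$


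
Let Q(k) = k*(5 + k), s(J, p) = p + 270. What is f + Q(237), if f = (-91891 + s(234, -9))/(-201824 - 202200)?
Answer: 11586242063/202012 ≈ 57354.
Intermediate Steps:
s(J, p) = 270 + p
f = 45815/202012 (f = (-91891 + (270 - 9))/(-201824 - 202200) = (-91891 + 261)/(-404024) = -91630*(-1/404024) = 45815/202012 ≈ 0.22679)
f + Q(237) = 45815/202012 + 237*(5 + 237) = 45815/202012 + 237*242 = 45815/202012 + 57354 = 11586242063/202012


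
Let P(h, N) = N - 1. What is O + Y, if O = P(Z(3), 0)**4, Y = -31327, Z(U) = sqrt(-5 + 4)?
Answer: -31326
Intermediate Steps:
Z(U) = I (Z(U) = sqrt(-1) = I)
P(h, N) = -1 + N
O = 1 (O = (-1 + 0)**4 = (-1)**4 = 1)
O + Y = 1 - 31327 = -31326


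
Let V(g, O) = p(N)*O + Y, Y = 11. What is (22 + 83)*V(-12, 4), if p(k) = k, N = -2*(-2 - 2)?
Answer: 4515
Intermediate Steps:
N = 8 (N = -2*(-4) = 8)
V(g, O) = 11 + 8*O (V(g, O) = 8*O + 11 = 11 + 8*O)
(22 + 83)*V(-12, 4) = (22 + 83)*(11 + 8*4) = 105*(11 + 32) = 105*43 = 4515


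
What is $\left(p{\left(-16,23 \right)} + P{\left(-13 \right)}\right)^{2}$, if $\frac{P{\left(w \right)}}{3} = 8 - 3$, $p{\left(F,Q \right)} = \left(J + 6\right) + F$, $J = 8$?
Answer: $169$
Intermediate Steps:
$p{\left(F,Q \right)} = 14 + F$ ($p{\left(F,Q \right)} = \left(8 + 6\right) + F = 14 + F$)
$P{\left(w \right)} = 15$ ($P{\left(w \right)} = 3 \left(8 - 3\right) = 3 \cdot 5 = 15$)
$\left(p{\left(-16,23 \right)} + P{\left(-13 \right)}\right)^{2} = \left(\left(14 - 16\right) + 15\right)^{2} = \left(-2 + 15\right)^{2} = 13^{2} = 169$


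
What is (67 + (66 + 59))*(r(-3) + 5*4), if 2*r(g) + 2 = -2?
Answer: 3456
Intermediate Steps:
r(g) = -2 (r(g) = -1 + (½)*(-2) = -1 - 1 = -2)
(67 + (66 + 59))*(r(-3) + 5*4) = (67 + (66 + 59))*(-2 + 5*4) = (67 + 125)*(-2 + 20) = 192*18 = 3456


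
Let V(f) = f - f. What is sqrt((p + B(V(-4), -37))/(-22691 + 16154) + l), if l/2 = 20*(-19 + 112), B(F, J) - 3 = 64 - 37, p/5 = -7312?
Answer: sqrt(159203209290)/6537 ≈ 61.038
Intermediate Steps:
p = -36560 (p = 5*(-7312) = -36560)
V(f) = 0
B(F, J) = 30 (B(F, J) = 3 + (64 - 37) = 3 + 27 = 30)
l = 3720 (l = 2*(20*(-19 + 112)) = 2*(20*93) = 2*1860 = 3720)
sqrt((p + B(V(-4), -37))/(-22691 + 16154) + l) = sqrt((-36560 + 30)/(-22691 + 16154) + 3720) = sqrt(-36530/(-6537) + 3720) = sqrt(-36530*(-1/6537) + 3720) = sqrt(36530/6537 + 3720) = sqrt(24354170/6537) = sqrt(159203209290)/6537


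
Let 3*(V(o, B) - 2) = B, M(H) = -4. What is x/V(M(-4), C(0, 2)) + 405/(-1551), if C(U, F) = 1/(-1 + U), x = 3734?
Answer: 5790759/2585 ≈ 2240.1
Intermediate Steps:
V(o, B) = 2 + B/3
x/V(M(-4), C(0, 2)) + 405/(-1551) = 3734/(2 + 1/(3*(-1 + 0))) + 405/(-1551) = 3734/(2 + (⅓)/(-1)) + 405*(-1/1551) = 3734/(2 + (⅓)*(-1)) - 135/517 = 3734/(2 - ⅓) - 135/517 = 3734/(5/3) - 135/517 = 3734*(⅗) - 135/517 = 11202/5 - 135/517 = 5790759/2585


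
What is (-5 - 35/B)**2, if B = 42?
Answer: 1225/36 ≈ 34.028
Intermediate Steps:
(-5 - 35/B)**2 = (-5 - 35/42)**2 = (-5 - 35*1/42)**2 = (-5 - 5/6)**2 = (-35/6)**2 = 1225/36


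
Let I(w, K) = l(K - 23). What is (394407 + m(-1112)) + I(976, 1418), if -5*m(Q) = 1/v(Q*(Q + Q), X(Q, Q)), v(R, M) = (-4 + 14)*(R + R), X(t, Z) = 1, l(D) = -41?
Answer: 97530182220799/247308800 ≈ 3.9437e+5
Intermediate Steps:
I(w, K) = -41
v(R, M) = 20*R (v(R, M) = 10*(2*R) = 20*R)
m(Q) = -1/(200*Q**2) (m(Q) = -1/(20*Q*(Q + Q))/5 = -1/(40*Q**2)/5 = -1/(200*Q**2))
(394407 + m(-1112)) + I(976, 1418) = (394407 - 1/200/(-1112)**2) - 41 = (394407 - 1/200*1/1236544) - 41 = (394407 - 1/247308800) - 41 = 97540321881599/247308800 - 41 = 97530182220799/247308800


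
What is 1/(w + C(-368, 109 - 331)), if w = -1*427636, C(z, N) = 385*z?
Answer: -1/569316 ≈ -1.7565e-6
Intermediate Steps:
w = -427636
1/(w + C(-368, 109 - 331)) = 1/(-427636 + 385*(-368)) = 1/(-427636 - 141680) = 1/(-569316) = -1/569316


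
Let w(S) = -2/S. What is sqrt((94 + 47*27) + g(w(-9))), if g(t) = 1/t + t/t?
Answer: sqrt(5474)/2 ≈ 36.993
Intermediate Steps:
g(t) = 1 + 1/t (g(t) = 1/t + 1 = 1 + 1/t)
sqrt((94 + 47*27) + g(w(-9))) = sqrt((94 + 47*27) + (1 - 2/(-9))/((-2/(-9)))) = sqrt((94 + 1269) + (1 - 2*(-1/9))/((-2*(-1/9)))) = sqrt(1363 + (1 + 2/9)/(2/9)) = sqrt(1363 + (9/2)*(11/9)) = sqrt(1363 + 11/2) = sqrt(2737/2) = sqrt(5474)/2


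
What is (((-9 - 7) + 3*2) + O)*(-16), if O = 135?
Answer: -2000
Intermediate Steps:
(((-9 - 7) + 3*2) + O)*(-16) = (((-9 - 7) + 3*2) + 135)*(-16) = ((-16 + 6) + 135)*(-16) = (-10 + 135)*(-16) = 125*(-16) = -2000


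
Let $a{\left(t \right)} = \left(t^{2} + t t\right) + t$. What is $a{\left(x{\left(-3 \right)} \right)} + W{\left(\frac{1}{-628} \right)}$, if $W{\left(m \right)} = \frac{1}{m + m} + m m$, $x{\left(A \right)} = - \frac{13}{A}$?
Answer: $- \frac{965846407}{3549456} \approx -272.11$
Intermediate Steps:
$W{\left(m \right)} = m^{2} + \frac{1}{2 m}$ ($W{\left(m \right)} = \frac{1}{2 m} + m^{2} = m^{2} + \frac{1}{2 m}$)
$a{\left(t \right)} = t + 2 t^{2}$ ($a{\left(t \right)} = \left(t^{2} + t^{2}\right) + t = 2 t^{2} + t = t + 2 t^{2}$)
$a{\left(x{\left(-3 \right)} \right)} + W{\left(\frac{1}{-628} \right)} = - \frac{13}{-3} \left(1 + 2 \left(- \frac{13}{-3}\right)\right) + \frac{\frac{1}{2} + \left(\frac{1}{-628}\right)^{3}}{\frac{1}{-628}} = \left(-13\right) \left(- \frac{1}{3}\right) \left(1 + 2 \left(\left(-13\right) \left(- \frac{1}{3}\right)\right)\right) + \frac{\frac{1}{2} + \left(- \frac{1}{628}\right)^{3}}{- \frac{1}{628}} = \frac{13 \left(1 + 2 \cdot \frac{13}{3}\right)}{3} - 628 \left(\frac{1}{2} - \frac{1}{247673152}\right) = \frac{13 \left(1 + \frac{26}{3}\right)}{3} - \frac{123836575}{394384} = \frac{13}{3} \cdot \frac{29}{3} - \frac{123836575}{394384} = \frac{377}{9} - \frac{123836575}{394384} = - \frac{965846407}{3549456}$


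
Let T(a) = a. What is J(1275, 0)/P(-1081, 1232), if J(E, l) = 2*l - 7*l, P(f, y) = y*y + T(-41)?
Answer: 0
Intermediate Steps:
P(f, y) = -41 + y² (P(f, y) = y*y - 41 = y² - 41 = -41 + y²)
J(E, l) = -5*l
J(1275, 0)/P(-1081, 1232) = (-5*0)/(-41 + 1232²) = 0/(-41 + 1517824) = 0/1517783 = 0*(1/1517783) = 0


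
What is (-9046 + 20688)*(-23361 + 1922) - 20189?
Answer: -249613027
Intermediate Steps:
(-9046 + 20688)*(-23361 + 1922) - 20189 = 11642*(-21439) - 20189 = -249592838 - 20189 = -249613027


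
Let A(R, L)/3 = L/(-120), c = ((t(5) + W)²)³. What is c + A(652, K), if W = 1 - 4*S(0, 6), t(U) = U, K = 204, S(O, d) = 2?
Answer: 589/10 ≈ 58.900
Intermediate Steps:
W = -7 (W = 1 - 4*2 = 1 - 8 = -7)
c = 64 (c = ((5 - 7)²)³ = ((-2)²)³ = 4³ = 64)
A(R, L) = -L/40 (A(R, L) = 3*(L/(-120)) = 3*(L*(-1/120)) = 3*(-L/120) = -L/40)
c + A(652, K) = 64 - 1/40*204 = 64 - 51/10 = 589/10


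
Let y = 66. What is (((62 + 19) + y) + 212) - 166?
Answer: 193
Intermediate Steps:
(((62 + 19) + y) + 212) - 166 = (((62 + 19) + 66) + 212) - 166 = ((81 + 66) + 212) - 166 = (147 + 212) - 166 = 359 - 166 = 193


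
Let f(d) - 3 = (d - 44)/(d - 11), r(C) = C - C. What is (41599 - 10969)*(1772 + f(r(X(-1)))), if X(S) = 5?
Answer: 54490770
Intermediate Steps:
r(C) = 0
f(d) = 3 + (-44 + d)/(-11 + d) (f(d) = 3 + (d - 44)/(d - 11) = 3 + (-44 + d)/(-11 + d))
(41599 - 10969)*(1772 + f(r(X(-1)))) = (41599 - 10969)*(1772 + (-77 + 4*0)/(-11 + 0)) = 30630*(1772 + (-77 + 0)/(-11)) = 30630*(1772 - 1/11*(-77)) = 30630*(1772 + 7) = 30630*1779 = 54490770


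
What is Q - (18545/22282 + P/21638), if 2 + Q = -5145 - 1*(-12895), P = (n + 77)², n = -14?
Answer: 933778714800/120534479 ≈ 7747.0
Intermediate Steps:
P = 3969 (P = (-14 + 77)² = 63² = 3969)
Q = 7748 (Q = -2 + (-5145 - 1*(-12895)) = -2 + (-5145 + 12895) = -2 + 7750 = 7748)
Q - (18545/22282 + P/21638) = 7748 - (18545/22282 + 3969/21638) = 7748 - 1*122428492/120534479 = 7748 - 122428492/120534479 = 933778714800/120534479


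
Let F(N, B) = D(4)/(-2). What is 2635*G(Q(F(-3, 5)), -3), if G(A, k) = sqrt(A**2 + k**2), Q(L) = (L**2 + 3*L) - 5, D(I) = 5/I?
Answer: 2635*sqrt(209089)/64 ≈ 18826.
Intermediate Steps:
F(N, B) = -5/8 (F(N, B) = (5/4)/(-2) = (5*(1/4))*(-1/2) = (5/4)*(-1/2) = -5/8)
Q(L) = -5 + L**2 + 3*L
2635*G(Q(F(-3, 5)), -3) = 2635*sqrt((-5 + (-5/8)**2 + 3*(-5/8))**2 + (-3)**2) = 2635*sqrt((-5 + 25/64 - 15/8)**2 + 9) = 2635*sqrt((-415/64)**2 + 9) = 2635*sqrt(172225/4096 + 9) = 2635*sqrt(209089/4096) = 2635*(sqrt(209089)/64) = 2635*sqrt(209089)/64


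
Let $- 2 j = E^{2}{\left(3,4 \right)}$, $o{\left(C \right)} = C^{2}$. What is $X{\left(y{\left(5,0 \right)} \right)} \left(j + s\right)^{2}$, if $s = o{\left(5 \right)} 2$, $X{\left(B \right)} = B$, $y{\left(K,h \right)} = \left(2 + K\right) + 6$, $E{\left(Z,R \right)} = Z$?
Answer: $\frac{107653}{4} \approx 26913.0$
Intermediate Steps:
$y{\left(K,h \right)} = 8 + K$
$s = 50$ ($s = 5^{2} \cdot 2 = 25 \cdot 2 = 50$)
$j = - \frac{9}{2}$ ($j = - \frac{3^{2}}{2} = \left(- \frac{1}{2}\right) 9 = - \frac{9}{2} \approx -4.5$)
$X{\left(y{\left(5,0 \right)} \right)} \left(j + s\right)^{2} = \left(8 + 5\right) \left(- \frac{9}{2} + 50\right)^{2} = 13 \left(\frac{91}{2}\right)^{2} = 13 \cdot \frac{8281}{4} = \frac{107653}{4}$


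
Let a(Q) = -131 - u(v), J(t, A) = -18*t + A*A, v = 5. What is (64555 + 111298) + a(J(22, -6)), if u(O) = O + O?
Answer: 175712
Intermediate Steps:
u(O) = 2*O
J(t, A) = A**2 - 18*t (J(t, A) = -18*t + A**2 = A**2 - 18*t)
a(Q) = -141 (a(Q) = -131 - 2*5 = -131 - 1*10 = -131 - 10 = -141)
(64555 + 111298) + a(J(22, -6)) = (64555 + 111298) - 141 = 175853 - 141 = 175712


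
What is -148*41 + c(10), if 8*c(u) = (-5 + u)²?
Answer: -48519/8 ≈ -6064.9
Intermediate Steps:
c(u) = (-5 + u)²/8
-148*41 + c(10) = -148*41 + (-5 + 10)²/8 = -6068 + (⅛)*5² = -6068 + (⅛)*25 = -6068 + 25/8 = -48519/8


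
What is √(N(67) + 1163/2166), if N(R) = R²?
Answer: √58346022/114 ≈ 67.004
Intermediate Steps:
√(N(67) + 1163/2166) = √(67² + 1163/2166) = √(4489 + 1163*(1/2166)) = √(4489 + 1163/2166) = √(9724337/2166) = √58346022/114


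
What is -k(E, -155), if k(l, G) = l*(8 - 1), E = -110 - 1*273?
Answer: 2681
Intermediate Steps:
E = -383 (E = -110 - 273 = -383)
k(l, G) = 7*l (k(l, G) = l*7 = 7*l)
-k(E, -155) = -7*(-383) = -1*(-2681) = 2681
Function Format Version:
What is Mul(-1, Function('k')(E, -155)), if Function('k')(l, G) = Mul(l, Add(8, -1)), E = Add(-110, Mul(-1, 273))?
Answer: 2681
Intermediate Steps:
E = -383 (E = Add(-110, -273) = -383)
Function('k')(l, G) = Mul(7, l) (Function('k')(l, G) = Mul(l, 7) = Mul(7, l))
Mul(-1, Function('k')(E, -155)) = Mul(-1, Mul(7, -383)) = Mul(-1, -2681) = 2681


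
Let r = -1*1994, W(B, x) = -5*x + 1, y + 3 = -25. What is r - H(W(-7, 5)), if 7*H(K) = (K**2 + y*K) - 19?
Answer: -15187/7 ≈ -2169.6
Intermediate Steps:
y = -28 (y = -3 - 25 = -28)
W(B, x) = 1 - 5*x
H(K) = -19/7 - 4*K + K**2/7 (H(K) = ((K**2 - 28*K) - 19)/7 = (-19 + K**2 - 28*K)/7 = -19/7 - 4*K + K**2/7)
r = -1994
r - H(W(-7, 5)) = -1994 - (-19/7 - 4*(1 - 5*5) + (1 - 5*5)**2/7) = -1994 - (-19/7 - 4*(1 - 25) + (1 - 25)**2/7) = -1994 - (-19/7 - 4*(-24) + (1/7)*(-24)**2) = -1994 - (-19/7 + 96 + (1/7)*576) = -1994 - (-19/7 + 96 + 576/7) = -1994 - 1*1229/7 = -1994 - 1229/7 = -15187/7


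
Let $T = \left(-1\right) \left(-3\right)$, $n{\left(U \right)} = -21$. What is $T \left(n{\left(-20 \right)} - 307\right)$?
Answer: $-984$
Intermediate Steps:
$T = 3$
$T \left(n{\left(-20 \right)} - 307\right) = 3 \left(-21 - 307\right) = 3 \left(-328\right) = -984$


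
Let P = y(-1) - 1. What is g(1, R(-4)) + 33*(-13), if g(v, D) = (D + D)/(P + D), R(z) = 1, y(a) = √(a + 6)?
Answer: -429 + 2*√5/5 ≈ -428.11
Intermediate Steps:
y(a) = √(6 + a)
P = -1 + √5 (P = √(6 - 1) - 1 = √5 - 1 = -1 + √5 ≈ 1.2361)
g(v, D) = 2*D/(-1 + D + √5) (g(v, D) = (D + D)/((-1 + √5) + D) = (2*D)/(-1 + D + √5) = 2*D/(-1 + D + √5))
g(1, R(-4)) + 33*(-13) = 2*1/(-1 + 1 + √5) + 33*(-13) = 2*1/√5 - 429 = 2*1*(√5/5) - 429 = 2*√5/5 - 429 = -429 + 2*√5/5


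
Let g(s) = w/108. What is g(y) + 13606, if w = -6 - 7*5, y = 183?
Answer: 1469407/108 ≈ 13606.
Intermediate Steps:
w = -41 (w = -6 - 35 = -41)
g(s) = -41/108
g(y) + 13606 = -41/108 + 13606 = 1469407/108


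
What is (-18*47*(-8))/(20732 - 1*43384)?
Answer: -1692/5663 ≈ -0.29878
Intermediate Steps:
(-18*47*(-8))/(20732 - 1*43384) = (-846*(-8))/(20732 - 43384) = 6768/(-22652) = 6768*(-1/22652) = -1692/5663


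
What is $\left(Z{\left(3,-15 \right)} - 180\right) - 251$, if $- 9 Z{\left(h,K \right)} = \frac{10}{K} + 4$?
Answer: $- \frac{11647}{27} \approx -431.37$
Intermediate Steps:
$Z{\left(h,K \right)} = - \frac{4}{9} - \frac{10}{9 K}$ ($Z{\left(h,K \right)} = - \frac{\frac{10}{K} + 4}{9} = - \frac{4 + \frac{10}{K}}{9} = - \frac{4}{9} - \frac{10}{9 K}$)
$\left(Z{\left(3,-15 \right)} - 180\right) - 251 = \left(\frac{2 \left(-5 - -30\right)}{9 \left(-15\right)} - 180\right) - 251 = \left(\frac{2}{9} \left(- \frac{1}{15}\right) \left(-5 + 30\right) - 180\right) - 251 = \left(\frac{2}{9} \left(- \frac{1}{15}\right) 25 - 180\right) - 251 = \left(- \frac{10}{27} - 180\right) - 251 = - \frac{4870}{27} - 251 = - \frac{11647}{27}$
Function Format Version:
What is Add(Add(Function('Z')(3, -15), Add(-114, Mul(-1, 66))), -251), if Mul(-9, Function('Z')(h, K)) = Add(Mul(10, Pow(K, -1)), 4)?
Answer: Rational(-11647, 27) ≈ -431.37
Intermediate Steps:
Function('Z')(h, K) = Add(Rational(-4, 9), Mul(Rational(-10, 9), Pow(K, -1))) (Function('Z')(h, K) = Mul(Rational(-1, 9), Add(Mul(10, Pow(K, -1)), 4)) = Mul(Rational(-1, 9), Add(4, Mul(10, Pow(K, -1)))) = Add(Rational(-4, 9), Mul(Rational(-10, 9), Pow(K, -1))))
Add(Add(Function('Z')(3, -15), Add(-114, Mul(-1, 66))), -251) = Add(Add(Mul(Rational(2, 9), Pow(-15, -1), Add(-5, Mul(-2, -15))), Add(-114, Mul(-1, 66))), -251) = Add(Add(Mul(Rational(2, 9), Rational(-1, 15), Add(-5, 30)), Add(-114, -66)), -251) = Add(Add(Mul(Rational(2, 9), Rational(-1, 15), 25), -180), -251) = Add(Add(Rational(-10, 27), -180), -251) = Add(Rational(-4870, 27), -251) = Rational(-11647, 27)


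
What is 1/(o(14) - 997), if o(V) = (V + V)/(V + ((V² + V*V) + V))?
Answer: -15/14954 ≈ -0.0010031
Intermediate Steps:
o(V) = 2*V/(2*V + 2*V²) (o(V) = (2*V)/(V + ((V² + V²) + V)) = (2*V)/(V + (2*V² + V)) = (2*V)/(V + (V + 2*V²)) = (2*V)/(2*V + 2*V²) = 2*V/(2*V + 2*V²))
1/(o(14) - 997) = 1/(1/(1 + 14) - 997) = 1/(1/15 - 997) = 1/(-14954/15) = -15/14954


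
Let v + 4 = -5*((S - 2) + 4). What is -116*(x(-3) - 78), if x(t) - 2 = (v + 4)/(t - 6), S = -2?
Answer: 8816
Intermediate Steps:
v = -4 (v = -4 - 5*((-2 - 2) + 4) = -4 - 5*(-4 + 4) = -4 - 5*0 = -4 + 0 = -4)
x(t) = 2 (x(t) = 2 + (-4 + 4)/(t - 6) = 2 + 0/(-6 + t) = 2 + 0 = 2)
-116*(x(-3) - 78) = -116*(2 - 78) = -116*(-76) = 8816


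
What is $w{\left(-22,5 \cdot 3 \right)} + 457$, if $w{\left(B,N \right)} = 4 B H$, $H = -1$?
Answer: $545$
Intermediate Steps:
$w{\left(B,N \right)} = - 4 B$ ($w{\left(B,N \right)} = 4 B \left(-1\right) = - 4 B$)
$w{\left(-22,5 \cdot 3 \right)} + 457 = \left(-4\right) \left(-22\right) + 457 = 88 + 457 = 545$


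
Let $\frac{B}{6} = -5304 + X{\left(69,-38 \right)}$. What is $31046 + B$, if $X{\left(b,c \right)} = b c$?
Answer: $-16510$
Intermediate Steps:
$B = -47556$ ($B = 6 \left(-5304 + 69 \left(-38\right)\right) = 6 \left(-5304 - 2622\right) = 6 \left(-7926\right) = -47556$)
$31046 + B = 31046 - 47556 = -16510$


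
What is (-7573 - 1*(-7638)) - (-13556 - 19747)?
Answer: 33368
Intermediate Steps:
(-7573 - 1*(-7638)) - (-13556 - 19747) = (-7573 + 7638) - 1*(-33303) = 65 + 33303 = 33368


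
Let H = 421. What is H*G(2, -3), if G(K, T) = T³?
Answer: -11367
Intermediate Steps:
H*G(2, -3) = 421*(-3)³ = 421*(-27) = -11367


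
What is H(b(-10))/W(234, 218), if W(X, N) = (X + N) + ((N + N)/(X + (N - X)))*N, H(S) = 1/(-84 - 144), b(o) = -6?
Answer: -1/202464 ≈ -4.9392e-6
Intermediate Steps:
H(S) = -1/228 (H(S) = 1/(-228) = -1/228)
W(X, N) = X + 3*N (W(X, N) = (N + X) + ((2*N)/N)*N = (N + X) + 2*N = X + 3*N)
H(b(-10))/W(234, 218) = -1/(228*(234 + 3*218)) = -1/(228*(234 + 654)) = -1/228/888 = -1/228*1/888 = -1/202464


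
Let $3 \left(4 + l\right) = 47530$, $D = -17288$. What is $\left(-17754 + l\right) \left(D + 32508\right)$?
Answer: $- \frac{87423680}{3} \approx -2.9141 \cdot 10^{7}$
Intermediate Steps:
$l = \frac{47518}{3}$ ($l = -4 + \frac{1}{3} \cdot 47530 = -4 + \frac{47530}{3} = \frac{47518}{3} \approx 15839.0$)
$\left(-17754 + l\right) \left(D + 32508\right) = \left(-17754 + \frac{47518}{3}\right) \left(-17288 + 32508\right) = \left(- \frac{5744}{3}\right) 15220 = - \frac{87423680}{3}$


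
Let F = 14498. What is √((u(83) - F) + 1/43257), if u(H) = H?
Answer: I*√26972887383078/43257 ≈ 120.06*I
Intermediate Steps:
√((u(83) - F) + 1/43257) = √((83 - 1*14498) + 1/43257) = √((83 - 14498) + 1/43257) = √(-14415 + 1/43257) = √(-623549654/43257) = I*√26972887383078/43257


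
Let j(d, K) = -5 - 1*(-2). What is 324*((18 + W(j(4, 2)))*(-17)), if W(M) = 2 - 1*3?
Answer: -93636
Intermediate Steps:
j(d, K) = -3 (j(d, K) = -5 + 2 = -3)
W(M) = -1 (W(M) = 2 - 3 = -1)
324*((18 + W(j(4, 2)))*(-17)) = 324*((18 - 1)*(-17)) = 324*(17*(-17)) = 324*(-289) = -93636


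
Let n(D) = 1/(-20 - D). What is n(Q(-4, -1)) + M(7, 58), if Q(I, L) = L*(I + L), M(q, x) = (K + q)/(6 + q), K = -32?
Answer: -638/325 ≈ -1.9631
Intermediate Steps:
M(q, x) = (-32 + q)/(6 + q)
n(Q(-4, -1)) + M(7, 58) = -1/(20 - (-4 - 1)) + (-32 + 7)/(6 + 7) = -1/(20 - 1*(-5)) - 25/13 = -1/(20 + 5) + (1/13)*(-25) = -1/25 - 25/13 = -638/325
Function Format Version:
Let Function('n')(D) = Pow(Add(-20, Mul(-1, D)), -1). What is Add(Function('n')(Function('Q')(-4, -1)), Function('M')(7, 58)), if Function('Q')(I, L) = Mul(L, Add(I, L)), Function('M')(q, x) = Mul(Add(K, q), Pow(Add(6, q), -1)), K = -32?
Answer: Rational(-638, 325) ≈ -1.9631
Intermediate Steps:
Function('M')(q, x) = Mul(Pow(Add(6, q), -1), Add(-32, q)) (Function('M')(q, x) = Mul(Add(-32, q), Pow(Add(6, q), -1)) = Mul(Pow(Add(6, q), -1), Add(-32, q)))
Add(Function('n')(Function('Q')(-4, -1)), Function('M')(7, 58)) = Add(Mul(-1, Pow(Add(20, Mul(-1, Add(-4, -1))), -1)), Mul(Pow(Add(6, 7), -1), Add(-32, 7))) = Add(Mul(-1, Pow(Add(20, Mul(-1, -5)), -1)), Mul(Pow(13, -1), -25)) = Add(Mul(-1, Pow(Add(20, 5), -1)), Mul(Rational(1, 13), -25)) = Add(Mul(-1, Pow(25, -1)), Rational(-25, 13)) = Add(Mul(-1, Rational(1, 25)), Rational(-25, 13)) = Add(Rational(-1, 25), Rational(-25, 13)) = Rational(-638, 325)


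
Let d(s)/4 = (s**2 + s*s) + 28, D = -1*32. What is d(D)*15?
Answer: 124560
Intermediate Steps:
D = -32
d(s) = 112 + 8*s**2 (d(s) = 4*((s**2 + s*s) + 28) = 4*((s**2 + s**2) + 28) = 4*(2*s**2 + 28) = 4*(28 + 2*s**2) = 112 + 8*s**2)
d(D)*15 = (112 + 8*(-32)**2)*15 = (112 + 8*1024)*15 = (112 + 8192)*15 = 8304*15 = 124560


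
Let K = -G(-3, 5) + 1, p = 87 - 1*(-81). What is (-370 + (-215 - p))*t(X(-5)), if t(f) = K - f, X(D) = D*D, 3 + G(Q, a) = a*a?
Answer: 34638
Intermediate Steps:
G(Q, a) = -3 + a² (G(Q, a) = -3 + a*a = -3 + a²)
p = 168 (p = 87 + 81 = 168)
X(D) = D²
K = -21 (K = -(-3 + 5²) + 1 = -(-3 + 25) + 1 = -1*22 + 1 = -22 + 1 = -21)
t(f) = -21 - f
(-370 + (-215 - p))*t(X(-5)) = (-370 + (-215 - 1*168))*(-21 - 1*(-5)²) = (-370 + (-215 - 168))*(-21 - 1*25) = (-370 - 383)*(-21 - 25) = -753*(-46) = 34638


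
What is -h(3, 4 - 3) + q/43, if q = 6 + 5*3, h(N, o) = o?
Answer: -22/43 ≈ -0.51163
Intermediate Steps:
q = 21 (q = 6 + 15 = 21)
-h(3, 4 - 3) + q/43 = -(4 - 3) + 21/43 = -1*1 + (1/43)*21 = -1 + 21/43 = -22/43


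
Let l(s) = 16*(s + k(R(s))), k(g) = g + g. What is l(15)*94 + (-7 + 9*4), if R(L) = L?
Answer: 67709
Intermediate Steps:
k(g) = 2*g
l(s) = 48*s (l(s) = 16*(s + 2*s) = 16*(3*s) = 48*s)
l(15)*94 + (-7 + 9*4) = (48*15)*94 + (-7 + 9*4) = 720*94 + (-7 + 36) = 67680 + 29 = 67709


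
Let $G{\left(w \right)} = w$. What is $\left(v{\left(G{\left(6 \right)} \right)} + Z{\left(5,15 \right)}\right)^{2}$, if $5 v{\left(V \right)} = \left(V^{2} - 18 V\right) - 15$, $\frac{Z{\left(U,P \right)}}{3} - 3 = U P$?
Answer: $\frac{1172889}{25} \approx 46916.0$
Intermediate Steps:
$Z{\left(U,P \right)} = 9 + 3 P U$ ($Z{\left(U,P \right)} = 9 + 3 U P = 9 + 3 P U$)
$v{\left(V \right)} = -3 - \frac{18 V}{5} + \frac{V^{2}}{5}$ ($v{\left(V \right)} = \frac{\left(V^{2} - 18 V\right) - 15}{5} = \frac{-15 + V^{2} - 18 V}{5} = -3 - \frac{18 V}{5} + \frac{V^{2}}{5}$)
$\left(v{\left(G{\left(6 \right)} \right)} + Z{\left(5,15 \right)}\right)^{2} = \left(\left(-3 - \frac{108}{5} + \frac{6^{2}}{5}\right) + \left(9 + 3 \cdot 15 \cdot 5\right)\right)^{2} = \left(\left(-3 - \frac{108}{5} + \frac{1}{5} \cdot 36\right) + \left(9 + 225\right)\right)^{2} = \left(\left(-3 - \frac{108}{5} + \frac{36}{5}\right) + 234\right)^{2} = \left(- \frac{87}{5} + 234\right)^{2} = \left(\frac{1083}{5}\right)^{2} = \frac{1172889}{25}$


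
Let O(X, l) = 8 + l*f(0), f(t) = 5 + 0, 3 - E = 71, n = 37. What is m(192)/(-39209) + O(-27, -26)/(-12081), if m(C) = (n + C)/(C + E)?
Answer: 590387203/58736807196 ≈ 0.010051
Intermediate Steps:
E = -68 (E = 3 - 1*71 = 3 - 71 = -68)
f(t) = 5
O(X, l) = 8 + 5*l (O(X, l) = 8 + l*5 = 8 + 5*l)
m(C) = (37 + C)/(-68 + C) (m(C) = (37 + C)/(C - 68) = (37 + C)/(-68 + C))
m(192)/(-39209) + O(-27, -26)/(-12081) = ((37 + 192)/(-68 + 192))/(-39209) + (8 + 5*(-26))/(-12081) = (229/124)*(-1/39209) + (8 - 130)*(-1/12081) = ((1/124)*229)*(-1/39209) - 122*(-1/12081) = (229/124)*(-1/39209) + 122/12081 = -229/4861916 + 122/12081 = 590387203/58736807196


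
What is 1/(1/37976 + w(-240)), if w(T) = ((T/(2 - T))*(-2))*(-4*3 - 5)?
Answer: -4595096/154941959 ≈ -0.029657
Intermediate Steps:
w(T) = 34*T/(2 - T) (w(T) = (-2*T/(2 - T))*(-12 - 5) = -2*T/(2 - T)*(-17) = 34*T/(2 - T))
1/(1/37976 + w(-240)) = 1/(1/37976 - 34*(-240)/(-2 - 240)) = 1/(1/37976 - 34*(-240)/(-242)) = 1/(1/37976 - 34*(-240)*(-1/242)) = 1/(1/37976 - 4080/121) = 1/(-154941959/4595096) = -4595096/154941959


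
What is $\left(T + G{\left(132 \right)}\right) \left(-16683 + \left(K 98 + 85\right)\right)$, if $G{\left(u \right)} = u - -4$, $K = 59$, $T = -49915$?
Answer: $538409664$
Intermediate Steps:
$G{\left(u \right)} = 4 + u$ ($G{\left(u \right)} = u + 4 = 4 + u$)
$\left(T + G{\left(132 \right)}\right) \left(-16683 + \left(K 98 + 85\right)\right) = \left(-49915 + \left(4 + 132\right)\right) \left(-16683 + \left(59 \cdot 98 + 85\right)\right) = \left(-49915 + 136\right) \left(-16683 + \left(5782 + 85\right)\right) = - 49779 \left(-16683 + 5867\right) = \left(-49779\right) \left(-10816\right) = 538409664$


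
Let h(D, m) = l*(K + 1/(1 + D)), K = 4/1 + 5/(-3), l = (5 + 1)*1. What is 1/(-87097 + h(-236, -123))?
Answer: -235/20464511 ≈ -1.1483e-5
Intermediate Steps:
l = 6 (l = 6*1 = 6)
K = 7/3 (K = 4*1 + 5*(-1/3) = 4 - 5/3 = 7/3 ≈ 2.3333)
h(D, m) = 14 + 6/(1 + D) (h(D, m) = 6*(7/3 + 1/(1 + D)) = 14 + 6/(1 + D))
1/(-87097 + h(-236, -123)) = 1/(-87097 + 2*(10 + 7*(-236))/(1 - 236)) = 1/(-87097 + 2*(10 - 1652)/(-235)) = 1/(-87097 + 2*(-1/235)*(-1642)) = 1/(-87097 + 3284/235) = 1/(-20464511/235) = -235/20464511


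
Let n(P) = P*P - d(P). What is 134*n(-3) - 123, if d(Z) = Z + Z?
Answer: 1887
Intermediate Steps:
d(Z) = 2*Z
n(P) = P² - 2*P (n(P) = P*P - 2*P = P² - 2*P)
134*n(-3) - 123 = 134*(-3*(-2 - 3)) - 123 = 134*(-3*(-5)) - 123 = 134*15 - 123 = 2010 - 123 = 1887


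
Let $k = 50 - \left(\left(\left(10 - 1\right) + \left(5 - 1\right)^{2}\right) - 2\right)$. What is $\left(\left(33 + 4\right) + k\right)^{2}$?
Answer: $4096$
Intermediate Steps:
$k = 27$ ($k = 50 - \left(\left(\left(10 - 1\right) + 4^{2}\right) - 2\right) = 50 - \left(\left(9 + 16\right) - 2\right) = 50 - \left(25 - 2\right) = 50 - 23 = 27$)
$\left(\left(33 + 4\right) + k\right)^{2} = \left(\left(33 + 4\right) + 27\right)^{2} = \left(37 + 27\right)^{2} = 64^{2} = 4096$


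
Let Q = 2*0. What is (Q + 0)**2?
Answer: 0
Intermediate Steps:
Q = 0
(Q + 0)**2 = (0 + 0)**2 = 0**2 = 0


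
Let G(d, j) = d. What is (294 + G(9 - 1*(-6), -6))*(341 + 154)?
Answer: 152955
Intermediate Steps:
(294 + G(9 - 1*(-6), -6))*(341 + 154) = (294 + (9 - 1*(-6)))*(341 + 154) = (294 + (9 + 6))*495 = (294 + 15)*495 = 309*495 = 152955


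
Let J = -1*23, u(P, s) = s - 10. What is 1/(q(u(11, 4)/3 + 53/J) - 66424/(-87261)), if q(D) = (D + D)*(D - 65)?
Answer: 46161069/27575757028 ≈ 0.0016740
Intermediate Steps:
u(P, s) = -10 + s
J = -23
q(D) = 2*D*(-65 + D) (q(D) = (2*D)*(-65 + D) = 2*D*(-65 + D))
1/(q(u(11, 4)/3 + 53/J) - 66424/(-87261)) = 1/(2*((-10 + 4)/3 + 53/(-23))*(-65 + ((-10 + 4)/3 + 53/(-23))) - 66424/(-87261)) = 1/(2*(-6*1/3 + 53*(-1/23))*(-65 + (-6*1/3 + 53*(-1/23))) - 66424*(-1/87261)) = 1/(2*(-2 - 53/23)*(-65 + (-2 - 53/23)) + 66424/87261) = 1/(2*(-99/23)*(-65 - 99/23) + 66424/87261) = 1/(2*(-99/23)*(-1594/23) + 66424/87261) = 1/(315612/529 + 66424/87261) = 1/(27575757028/46161069) = 46161069/27575757028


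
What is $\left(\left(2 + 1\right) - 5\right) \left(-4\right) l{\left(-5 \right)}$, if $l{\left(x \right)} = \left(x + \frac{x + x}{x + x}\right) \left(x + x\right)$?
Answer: $320$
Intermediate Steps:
$l{\left(x \right)} = 2 x \left(1 + x\right)$ ($l{\left(x \right)} = \left(x + \frac{2 x}{2 x}\right) 2 x = \left(x + 2 x \frac{1}{2 x}\right) 2 x = \left(x + 1\right) 2 x = \left(1 + x\right) 2 x = 2 x \left(1 + x\right)$)
$\left(\left(2 + 1\right) - 5\right) \left(-4\right) l{\left(-5 \right)} = \left(\left(2 + 1\right) - 5\right) \left(-4\right) 2 \left(-5\right) \left(1 - 5\right) = \left(3 - 5\right) \left(-4\right) 2 \left(-5\right) \left(-4\right) = \left(-2\right) \left(-4\right) 40 = 8 \cdot 40 = 320$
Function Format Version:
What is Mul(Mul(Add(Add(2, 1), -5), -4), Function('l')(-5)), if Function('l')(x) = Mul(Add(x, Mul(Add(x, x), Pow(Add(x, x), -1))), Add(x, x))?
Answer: 320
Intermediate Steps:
Function('l')(x) = Mul(2, x, Add(1, x)) (Function('l')(x) = Mul(Add(x, Mul(Mul(2, x), Pow(Mul(2, x), -1))), Mul(2, x)) = Mul(Add(x, Mul(Mul(2, x), Mul(Rational(1, 2), Pow(x, -1)))), Mul(2, x)) = Mul(Add(x, 1), Mul(2, x)) = Mul(Add(1, x), Mul(2, x)) = Mul(2, x, Add(1, x)))
Mul(Mul(Add(Add(2, 1), -5), -4), Function('l')(-5)) = Mul(Mul(Add(Add(2, 1), -5), -4), Mul(2, -5, Add(1, -5))) = Mul(Mul(Add(3, -5), -4), Mul(2, -5, -4)) = Mul(Mul(-2, -4), 40) = Mul(8, 40) = 320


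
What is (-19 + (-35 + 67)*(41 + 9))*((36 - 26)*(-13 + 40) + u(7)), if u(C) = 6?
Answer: 436356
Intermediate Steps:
(-19 + (-35 + 67)*(41 + 9))*((36 - 26)*(-13 + 40) + u(7)) = (-19 + (-35 + 67)*(41 + 9))*((36 - 26)*(-13 + 40) + 6) = (-19 + 32*50)*(10*27 + 6) = (-19 + 1600)*(270 + 6) = 1581*276 = 436356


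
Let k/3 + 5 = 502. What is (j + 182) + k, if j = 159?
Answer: 1832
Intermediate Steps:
k = 1491 (k = -15 + 3*502 = -15 + 1506 = 1491)
(j + 182) + k = (159 + 182) + 1491 = 341 + 1491 = 1832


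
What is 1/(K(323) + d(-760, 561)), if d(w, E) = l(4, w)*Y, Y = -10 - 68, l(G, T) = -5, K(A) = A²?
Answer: 1/104719 ≈ 9.5494e-6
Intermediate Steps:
Y = -78
d(w, E) = 390 (d(w, E) = -5*(-78) = 390)
1/(K(323) + d(-760, 561)) = 1/(323² + 390) = 1/(104329 + 390) = 1/104719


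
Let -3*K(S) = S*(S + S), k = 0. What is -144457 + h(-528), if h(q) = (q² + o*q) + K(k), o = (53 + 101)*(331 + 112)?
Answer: -35886889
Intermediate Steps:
K(S) = -2*S²/3 (K(S) = -S*(S + S)/3 = -S*2*S/3 = -2*S²/3)
o = 68222 (o = 154*443 = 68222)
h(q) = q² + 68222*q (h(q) = (q² + 68222*q) - ⅔*0² = (q² + 68222*q) - ⅔*0 = (q² + 68222*q) + 0 = q² + 68222*q)
-144457 + h(-528) = -144457 - 528*(68222 - 528) = -144457 - 528*67694 = -144457 - 35742432 = -35886889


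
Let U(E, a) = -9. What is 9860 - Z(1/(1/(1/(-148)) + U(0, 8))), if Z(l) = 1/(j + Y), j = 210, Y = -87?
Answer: 1212779/123 ≈ 9860.0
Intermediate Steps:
Z(l) = 1/123 (Z(l) = 1/(210 - 87) = 1/123)
9860 - Z(1/(1/(1/(-148)) + U(0, 8))) = 9860 - 1*1/123 = 9860 - 1/123 = 1212779/123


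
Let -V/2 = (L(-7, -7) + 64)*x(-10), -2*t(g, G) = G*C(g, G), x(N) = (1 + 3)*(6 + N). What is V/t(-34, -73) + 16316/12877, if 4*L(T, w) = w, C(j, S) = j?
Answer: -5402828/15980357 ≈ -0.33809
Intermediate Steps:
x(N) = 24 + 4*N (x(N) = 4*(6 + N) = 24 + 4*N)
L(T, w) = w/4
t(g, G) = -G*g/2
V = 1992 (V = -2*((1/4)*(-7) + 64)*(24 + 4*(-10)) = -2*(-7/4 + 64)*(24 - 40) = -249*(-16)/2 = -2*(-996) = 1992)
V/t(-34, -73) + 16316/12877 = 1992/((-1/2*(-73)*(-34))) + 16316/12877 = 1992/(-1241) + 16316*(1/12877) = 1992*(-1/1241) + 16316/12877 = -1992/1241 + 16316/12877 = -5402828/15980357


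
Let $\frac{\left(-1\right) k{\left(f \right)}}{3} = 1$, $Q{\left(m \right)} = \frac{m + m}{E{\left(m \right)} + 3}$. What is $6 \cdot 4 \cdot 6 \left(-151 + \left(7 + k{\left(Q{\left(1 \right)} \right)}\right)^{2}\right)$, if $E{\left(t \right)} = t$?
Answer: $-19440$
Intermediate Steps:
$Q{\left(m \right)} = \frac{2 m}{3 + m}$ ($Q{\left(m \right)} = \frac{m + m}{m + 3} = \frac{2 m}{3 + m}$)
$k{\left(f \right)} = -3$ ($k{\left(f \right)} = \left(-3\right) 1 = -3$)
$6 \cdot 4 \cdot 6 \left(-151 + \left(7 + k{\left(Q{\left(1 \right)} \right)}\right)^{2}\right) = 6 \cdot 4 \cdot 6 \left(-151 + \left(7 - 3\right)^{2}\right) = 24 \cdot 6 \left(-151 + 4^{2}\right) = 144 \left(-151 + 16\right) = 144 \left(-135\right) = -19440$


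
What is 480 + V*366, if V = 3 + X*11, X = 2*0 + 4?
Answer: 17682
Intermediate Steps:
X = 4 (X = 0 + 4 = 4)
V = 47 (V = 3 + 4*11 = 3 + 44 = 47)
480 + V*366 = 480 + 47*366 = 480 + 17202 = 17682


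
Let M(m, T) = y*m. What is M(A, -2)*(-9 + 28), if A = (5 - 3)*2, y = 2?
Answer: 152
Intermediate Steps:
A = 4 (A = 2*2 = 4)
M(m, T) = 2*m
M(A, -2)*(-9 + 28) = (2*4)*(-9 + 28) = 8*19 = 152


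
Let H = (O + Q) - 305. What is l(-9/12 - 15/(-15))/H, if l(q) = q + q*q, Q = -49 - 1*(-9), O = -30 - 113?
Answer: -5/7808 ≈ -0.00064037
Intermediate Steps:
O = -143
Q = -40 (Q = -49 + 9 = -40)
l(q) = q + q²
H = -488 (H = (-143 - 40) - 305 = -183 - 305 = -488)
l(-9/12 - 15/(-15))/H = ((-9/12 - 15/(-15))*(1 + (-9/12 - 15/(-15))))/(-488) = ((-9*1/12 - 15*(-1/15))*(1 + (-9*1/12 - 15*(-1/15))))*(-1/488) = ((-¾ + 1)*(1 + (-¾ + 1)))*(-1/488) = ((1 + ¼)/4)*(-1/488) = ((¼)*(5/4))*(-1/488) = (5/16)*(-1/488) = -5/7808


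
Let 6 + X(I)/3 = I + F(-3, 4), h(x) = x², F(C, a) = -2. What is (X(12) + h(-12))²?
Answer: 24336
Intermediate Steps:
X(I) = -24 + 3*I (X(I) = -18 + 3*(I - 2) = -18 + 3*(-2 + I) = -18 + (-6 + 3*I) = -24 + 3*I)
(X(12) + h(-12))² = ((-24 + 3*12) + (-12)²)² = ((-24 + 36) + 144)² = (12 + 144)² = 156² = 24336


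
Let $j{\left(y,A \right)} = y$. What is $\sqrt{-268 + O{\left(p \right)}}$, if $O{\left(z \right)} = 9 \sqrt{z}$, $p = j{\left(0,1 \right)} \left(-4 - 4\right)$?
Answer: $2 i \sqrt{67} \approx 16.371 i$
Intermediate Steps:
$p = 0$ ($p = 0 \left(-4 - 4\right) = 0 \left(-8\right) = 0$)
$\sqrt{-268 + O{\left(p \right)}} = \sqrt{-268 + 9 \sqrt{0}} = \sqrt{-268 + 9 \cdot 0} = \sqrt{-268 + 0} = \sqrt{-268} = 2 i \sqrt{67}$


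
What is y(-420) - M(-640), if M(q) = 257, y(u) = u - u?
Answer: -257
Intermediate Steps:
y(u) = 0
y(-420) - M(-640) = 0 - 1*257 = 0 - 257 = -257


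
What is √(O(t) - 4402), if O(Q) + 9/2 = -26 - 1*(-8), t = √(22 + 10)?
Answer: I*√17698/2 ≈ 66.517*I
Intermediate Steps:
t = 4*√2 (t = √32 = 4*√2 ≈ 5.6569)
O(Q) = -45/2 (O(Q) = -9/2 + (-26 - 1*(-8)) = -9/2 + (-26 + 8) = -9/2 - 18 = -45/2)
√(O(t) - 4402) = √(-45/2 - 4402) = √(-8849/2) = I*√17698/2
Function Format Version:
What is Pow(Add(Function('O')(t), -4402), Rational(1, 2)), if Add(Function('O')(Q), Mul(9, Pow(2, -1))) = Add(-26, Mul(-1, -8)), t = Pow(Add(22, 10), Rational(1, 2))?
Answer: Mul(Rational(1, 2), I, Pow(17698, Rational(1, 2))) ≈ Mul(66.517, I)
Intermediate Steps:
t = Mul(4, Pow(2, Rational(1, 2))) (t = Pow(32, Rational(1, 2)) = Mul(4, Pow(2, Rational(1, 2))) ≈ 5.6569)
Function('O')(Q) = Rational(-45, 2) (Function('O')(Q) = Add(Rational(-9, 2), Add(-26, Mul(-1, -8))) = Add(Rational(-9, 2), Add(-26, 8)) = Add(Rational(-9, 2), -18) = Rational(-45, 2))
Pow(Add(Function('O')(t), -4402), Rational(1, 2)) = Pow(Add(Rational(-45, 2), -4402), Rational(1, 2)) = Pow(Rational(-8849, 2), Rational(1, 2)) = Mul(Rational(1, 2), I, Pow(17698, Rational(1, 2)))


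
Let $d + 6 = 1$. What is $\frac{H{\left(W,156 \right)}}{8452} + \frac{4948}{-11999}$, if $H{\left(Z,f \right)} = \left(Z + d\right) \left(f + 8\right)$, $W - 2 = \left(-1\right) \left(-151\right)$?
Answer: $\frac{62354808}{25353887} \approx 2.4594$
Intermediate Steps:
$W = 153$ ($W = 2 - -151 = 2 + 151 = 153$)
$d = -5$ ($d = -6 + 1 = -5$)
$H{\left(Z,f \right)} = \left(-5 + Z\right) \left(8 + f\right)$ ($H{\left(Z,f \right)} = \left(Z - 5\right) \left(f + 8\right) = \left(-5 + Z\right) \left(8 + f\right)$)
$\frac{H{\left(W,156 \right)}}{8452} + \frac{4948}{-11999} = \frac{-40 - 780 + 8 \cdot 153 + 153 \cdot 156}{8452} + \frac{4948}{-11999} = \left(-40 - 780 + 1224 + 23868\right) \frac{1}{8452} + 4948 \left(- \frac{1}{11999}\right) = 24272 \cdot \frac{1}{8452} - \frac{4948}{11999} = \frac{6068}{2113} - \frac{4948}{11999} = \frac{62354808}{25353887}$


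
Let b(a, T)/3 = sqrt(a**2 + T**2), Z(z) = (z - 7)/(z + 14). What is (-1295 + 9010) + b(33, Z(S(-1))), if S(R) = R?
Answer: 7715 + 3*sqrt(184105)/13 ≈ 7814.0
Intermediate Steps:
Z(z) = (-7 + z)/(14 + z)
b(a, T) = 3*sqrt(T**2 + a**2) (b(a, T) = 3*sqrt(a**2 + T**2) = 3*sqrt(T**2 + a**2))
(-1295 + 9010) + b(33, Z(S(-1))) = (-1295 + 9010) + 3*sqrt(((-7 - 1)/(14 - 1))**2 + 33**2) = 7715 + 3*sqrt((-8/13)**2 + 1089) = 7715 + 3*sqrt(64/169 + 1089) = 7715 + 3*sqrt(184105/169) = 7715 + 3*(sqrt(184105)/13) = 7715 + 3*sqrt(184105)/13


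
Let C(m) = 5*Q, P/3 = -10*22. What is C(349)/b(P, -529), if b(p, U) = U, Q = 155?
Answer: -775/529 ≈ -1.4650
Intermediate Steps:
P = -660 (P = 3*(-10*22) = 3*(-220) = -660)
C(m) = 775 (C(m) = 5*155 = 775)
C(349)/b(P, -529) = 775/(-529) = 775*(-1/529) = -775/529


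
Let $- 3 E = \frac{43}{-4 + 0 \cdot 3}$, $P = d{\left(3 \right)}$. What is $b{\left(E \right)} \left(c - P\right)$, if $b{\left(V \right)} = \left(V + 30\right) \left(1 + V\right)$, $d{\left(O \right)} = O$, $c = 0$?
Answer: $- \frac{22165}{48} \approx -461.77$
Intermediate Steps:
$P = 3$
$E = \frac{43}{12}$ ($E = - \frac{43 \frac{1}{-4 + 0 \cdot 3}}{3} = - \frac{43 \frac{1}{-4 + 0}}{3} = - \frac{43 \frac{1}{-4}}{3} = - \frac{43 \left(- \frac{1}{4}\right)}{3} = \left(- \frac{1}{3}\right) \left(- \frac{43}{4}\right) = \frac{43}{12} \approx 3.5833$)
$b{\left(V \right)} = \left(1 + V\right) \left(30 + V\right)$ ($b{\left(V \right)} = \left(30 + V\right) \left(1 + V\right) = \left(1 + V\right) \left(30 + V\right)$)
$b{\left(E \right)} \left(c - P\right) = \left(30 + \left(\frac{43}{12}\right)^{2} + 31 \cdot \frac{43}{12}\right) \left(0 - 3\right) = \left(30 + \frac{1849}{144} + \frac{1333}{12}\right) \left(0 - 3\right) = \frac{22165}{144} \left(-3\right) = - \frac{22165}{48}$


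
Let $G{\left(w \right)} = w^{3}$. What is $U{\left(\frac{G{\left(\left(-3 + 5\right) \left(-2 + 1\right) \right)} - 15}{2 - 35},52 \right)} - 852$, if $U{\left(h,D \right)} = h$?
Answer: $- \frac{28093}{33} \approx -851.3$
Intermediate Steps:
$U{\left(\frac{G{\left(\left(-3 + 5\right) \left(-2 + 1\right) \right)} - 15}{2 - 35},52 \right)} - 852 = \frac{\left(\left(-3 + 5\right) \left(-2 + 1\right)\right)^{3} - 15}{2 - 35} - 852 = \frac{\left(2 \left(-1\right)\right)^{3} - 15}{-33} - 852 = \left(\left(-2\right)^{3} - 15\right) \left(- \frac{1}{33}\right) - 852 = \left(-8 - 15\right) \left(- \frac{1}{33}\right) - 852 = \left(-23\right) \left(- \frac{1}{33}\right) - 852 = \frac{23}{33} - 852 = - \frac{28093}{33}$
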